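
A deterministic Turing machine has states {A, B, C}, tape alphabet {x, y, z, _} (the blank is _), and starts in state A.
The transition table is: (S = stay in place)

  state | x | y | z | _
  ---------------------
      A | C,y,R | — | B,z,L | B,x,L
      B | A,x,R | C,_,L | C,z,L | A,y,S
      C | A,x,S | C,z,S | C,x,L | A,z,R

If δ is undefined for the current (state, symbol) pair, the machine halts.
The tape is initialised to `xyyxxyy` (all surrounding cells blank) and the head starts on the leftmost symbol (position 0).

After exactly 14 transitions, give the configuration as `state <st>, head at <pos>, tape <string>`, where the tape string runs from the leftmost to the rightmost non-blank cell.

A | _[x]yyxxyy   read x → write y, move R, go to C
C | _y[y]yxxyy   read y → write z, move S, go to C
C | _y[z]yxxyy   read z → write x, move L, go to C
C | _[y]xyxxyy   read y → write z, move S, go to C
C | _[z]xyxxyy   read z → write x, move L, go to C
C | [_]xxyxxyy   read _ → write z, move R, go to A
A | z[x]xyxxyy   read x → write y, move R, go to C
C | zy[x]yxxyy   read x → write x, move S, go to A
A | zy[x]yxxyy   read x → write y, move R, go to C
C | zyy[y]xxyy   read y → write z, move S, go to C
C | zyy[z]xxyy   read z → write x, move L, go to C
C | zy[y]xxxyy   read y → write z, move S, go to C
C | zy[z]xxxyy   read z → write x, move L, go to C
C | z[y]xxxxyy   read y → write z, move S, go to C
C | z[z]xxxxyy
After 14 steps: state C, head at 0, tape zzxxxxyy.

state C, head at 0, tape zzxxxxyy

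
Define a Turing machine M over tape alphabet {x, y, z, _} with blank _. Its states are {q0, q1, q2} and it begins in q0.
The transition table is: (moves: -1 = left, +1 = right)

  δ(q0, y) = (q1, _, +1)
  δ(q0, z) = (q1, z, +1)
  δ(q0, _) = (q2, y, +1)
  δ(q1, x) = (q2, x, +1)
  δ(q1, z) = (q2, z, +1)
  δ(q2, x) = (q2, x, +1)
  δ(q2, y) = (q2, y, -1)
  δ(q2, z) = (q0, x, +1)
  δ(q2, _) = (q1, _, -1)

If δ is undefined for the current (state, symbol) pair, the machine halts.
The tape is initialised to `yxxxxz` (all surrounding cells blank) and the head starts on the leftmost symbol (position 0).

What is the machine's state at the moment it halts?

q1

state=q0 head=0 tape=[y]xxxxz__   (q0,y)→(q1,_,+1)
state=q1 head=1 tape=_[x]xxxz__   (q1,x)→(q2,x,+1)
state=q2 head=2 tape=_x[x]xxz__   (q2,x)→(q2,x,+1)
state=q2 head=3 tape=_xx[x]xz__   (q2,x)→(q2,x,+1)
state=q2 head=4 tape=_xxx[x]z__   (q2,x)→(q2,x,+1)
state=q2 head=5 tape=_xxxx[z]__   (q2,z)→(q0,x,+1)
state=q0 head=6 tape=_xxxxx[_]_   (q0,_)→(q2,y,+1)
state=q2 head=7 tape=_xxxxxy[_]   (q2,_)→(q1,_,-1)
state=q1 head=6 tape=_xxxxx[y]_
No transition is defined for (q1, y); M halts in state q1.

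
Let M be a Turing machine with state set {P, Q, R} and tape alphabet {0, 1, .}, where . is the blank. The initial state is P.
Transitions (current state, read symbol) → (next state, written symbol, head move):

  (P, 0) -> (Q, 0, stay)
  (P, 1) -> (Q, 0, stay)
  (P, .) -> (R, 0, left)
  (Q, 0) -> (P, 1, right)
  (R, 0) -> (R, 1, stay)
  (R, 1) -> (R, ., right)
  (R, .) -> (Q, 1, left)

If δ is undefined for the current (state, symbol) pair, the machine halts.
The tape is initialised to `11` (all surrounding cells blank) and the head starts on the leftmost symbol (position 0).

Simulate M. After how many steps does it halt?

state=P head=0 tape=[1]1..   (P,1)→(Q,0,stay)
state=Q head=0 tape=[0]1..   (Q,0)→(P,1,right)
state=P head=1 tape=1[1]..   (P,1)→(Q,0,stay)
state=Q head=1 tape=1[0]..   (Q,0)→(P,1,right)
state=P head=2 tape=11[.].   (P,.)→(R,0,left)
state=R head=1 tape=1[1]0.   (R,1)→(R,.,right)
state=R head=2 tape=1.[0].   (R,0)→(R,1,stay)
state=R head=2 tape=1.[1].   (R,1)→(R,.,right)
state=R head=3 tape=1..[.]   (R,.)→(Q,1,left)
state=Q head=2 tape=1.[.]1
M halts after 9 transitions.

9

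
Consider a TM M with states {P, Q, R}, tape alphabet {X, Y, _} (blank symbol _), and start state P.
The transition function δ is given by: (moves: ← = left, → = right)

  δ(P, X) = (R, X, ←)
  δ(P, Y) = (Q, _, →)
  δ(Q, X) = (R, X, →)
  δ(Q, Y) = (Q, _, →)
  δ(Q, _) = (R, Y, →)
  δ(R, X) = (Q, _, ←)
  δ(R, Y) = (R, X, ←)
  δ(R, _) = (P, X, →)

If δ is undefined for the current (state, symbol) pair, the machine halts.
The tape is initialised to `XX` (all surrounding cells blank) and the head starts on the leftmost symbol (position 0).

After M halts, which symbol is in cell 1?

Y

P | __[X]X__   read X → write X, move ←, go to R
R | _[_]XX__   read _ → write X, move →, go to P
P | _X[X]X__   read X → write X, move ←, go to R
R | _[X]XX__   read X → write _, move ←, go to Q
Q | [_]_XX__   read _ → write Y, move →, go to R
R | Y[_]XX__   read _ → write X, move →, go to P
P | YX[X]X__   read X → write X, move ←, go to R
R | Y[X]XX__   read X → write _, move ←, go to Q
Q | [Y]_XX__   read Y → write _, move →, go to Q
Q | _[_]XX__   read _ → write Y, move →, go to R
R | _Y[X]X__   read X → write _, move ←, go to Q
Q | _[Y]_X__   read Y → write _, move →, go to Q
Q | __[_]X__   read _ → write Y, move →, go to R
R | __Y[X]__   read X → write _, move ←, go to Q
Q | __[Y]___   read Y → write _, move →, go to Q
Q | ___[_]__   read _ → write Y, move →, go to R
R | ___Y[_]_   read _ → write X, move →, go to P
P | ___YX[_]
Cell 1 holds Y when M halts.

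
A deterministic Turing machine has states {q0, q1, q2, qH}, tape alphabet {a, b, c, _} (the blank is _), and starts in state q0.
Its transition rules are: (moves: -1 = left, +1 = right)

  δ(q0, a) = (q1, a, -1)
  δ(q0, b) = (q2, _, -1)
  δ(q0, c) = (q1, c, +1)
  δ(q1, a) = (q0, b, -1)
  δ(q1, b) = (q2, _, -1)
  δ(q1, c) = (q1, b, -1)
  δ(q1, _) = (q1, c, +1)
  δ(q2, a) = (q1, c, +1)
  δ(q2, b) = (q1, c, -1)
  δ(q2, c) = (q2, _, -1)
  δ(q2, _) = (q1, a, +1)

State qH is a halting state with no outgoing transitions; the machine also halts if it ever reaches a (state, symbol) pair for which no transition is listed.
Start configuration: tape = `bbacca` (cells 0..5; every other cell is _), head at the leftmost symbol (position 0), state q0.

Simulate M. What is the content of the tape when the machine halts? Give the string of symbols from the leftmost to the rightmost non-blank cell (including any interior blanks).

q0 | ___[b]bacca   read b → write _, move -1, go to q2
q2 | __[_]_bacca   read _ → write a, move +1, go to q1
q1 | __a[_]bacca   read _ → write c, move +1, go to q1
q1 | __ac[b]acca   read b → write _, move -1, go to q2
q2 | __a[c]_acca   read c → write _, move -1, go to q2
q2 | __[a]__acca   read a → write c, move +1, go to q1
q1 | __c[_]_acca   read _ → write c, move +1, go to q1
q1 | __cc[_]acca   read _ → write c, move +1, go to q1
q1 | __ccc[a]cca   read a → write b, move -1, go to q0
q0 | __cc[c]bcca   read c → write c, move +1, go to q1
q1 | __ccc[b]cca   read b → write _, move -1, go to q2
q2 | __cc[c]_cca   read c → write _, move -1, go to q2
q2 | __c[c]__cca   read c → write _, move -1, go to q2
q2 | __[c]___cca   read c → write _, move -1, go to q2
q2 | _[_]____cca   read _ → write a, move +1, go to q1
q1 | _a[_]___cca   read _ → write c, move +1, go to q1
q1 | _ac[_]__cca   read _ → write c, move +1, go to q1
q1 | _acc[_]_cca   read _ → write c, move +1, go to q1
q1 | _accc[_]cca   read _ → write c, move +1, go to q1
q1 | _acccc[c]ca   read c → write b, move -1, go to q1
q1 | _accc[c]bca   read c → write b, move -1, go to q1
q1 | _acc[c]bbca   read c → write b, move -1, go to q1
q1 | _ac[c]bbbca   read c → write b, move -1, go to q1
q1 | _a[c]bbbbca   read c → write b, move -1, go to q1
q1 | _[a]bbbbbca   read a → write b, move -1, go to q0
q0 | [_]bbbbbbca
The non-blank tape span at halt is bbbbbbca.

bbbbbbca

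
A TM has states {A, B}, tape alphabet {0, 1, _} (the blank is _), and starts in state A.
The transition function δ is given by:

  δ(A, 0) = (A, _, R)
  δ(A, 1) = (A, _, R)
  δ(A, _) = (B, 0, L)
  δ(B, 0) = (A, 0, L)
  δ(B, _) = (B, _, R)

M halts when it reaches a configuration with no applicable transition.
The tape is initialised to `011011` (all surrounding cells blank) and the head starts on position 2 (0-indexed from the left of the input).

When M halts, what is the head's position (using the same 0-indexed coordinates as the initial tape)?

1

state=A head=2 tape=01[1]011_   (A,1)→(A,_,R)
state=A head=3 tape=01_[0]11_   (A,0)→(A,_,R)
state=A head=4 tape=01__[1]1_   (A,1)→(A,_,R)
state=A head=5 tape=01___[1]_   (A,1)→(A,_,R)
state=A head=6 tape=01____[_]   (A,_)→(B,0,L)
state=B head=5 tape=01___[_]0   (B,_)→(B,_,R)
state=B head=6 tape=01____[0]   (B,0)→(A,0,L)
state=A head=5 tape=01___[_]0   (A,_)→(B,0,L)
state=B head=4 tape=01__[_]00   (B,_)→(B,_,R)
state=B head=5 tape=01___[0]0   (B,0)→(A,0,L)
state=A head=4 tape=01__[_]00   (A,_)→(B,0,L)
state=B head=3 tape=01_[_]000   (B,_)→(B,_,R)
state=B head=4 tape=01__[0]00   (B,0)→(A,0,L)
state=A head=3 tape=01_[_]000   (A,_)→(B,0,L)
state=B head=2 tape=01[_]0000   (B,_)→(B,_,R)
state=B head=3 tape=01_[0]000   (B,0)→(A,0,L)
state=A head=2 tape=01[_]0000   (A,_)→(B,0,L)
state=B head=1 tape=0[1]00000
At halt the head is at cell 1.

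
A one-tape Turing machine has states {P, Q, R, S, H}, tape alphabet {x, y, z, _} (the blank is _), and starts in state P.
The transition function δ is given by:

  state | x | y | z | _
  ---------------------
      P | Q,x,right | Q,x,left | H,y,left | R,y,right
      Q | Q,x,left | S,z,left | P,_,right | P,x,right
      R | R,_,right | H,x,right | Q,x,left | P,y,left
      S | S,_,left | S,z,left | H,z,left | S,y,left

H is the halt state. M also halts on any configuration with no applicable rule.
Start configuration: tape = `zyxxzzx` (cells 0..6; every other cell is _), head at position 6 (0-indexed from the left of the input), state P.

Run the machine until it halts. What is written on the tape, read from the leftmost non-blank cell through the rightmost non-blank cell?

zzxxxxxxxy

P | _zyxxzz[x]___   read x → write x, move right, go to Q
Q | _zyxxzzx[_]__   read _ → write x, move right, go to P
P | _zyxxzzxx[_]_   read _ → write y, move right, go to R
R | _zyxxzzxxy[_]   read _ → write y, move left, go to P
P | _zyxxzzxx[y]y   read y → write x, move left, go to Q
Q | _zyxxzzx[x]xy   read x → write x, move left, go to Q
Q | _zyxxzz[x]xxy   read x → write x, move left, go to Q
Q | _zyxxz[z]xxxy   read z → write _, move right, go to P
P | _zyxxz_[x]xxy   read x → write x, move right, go to Q
Q | _zyxxz_x[x]xy   read x → write x, move left, go to Q
Q | _zyxxz_[x]xxy   read x → write x, move left, go to Q
Q | _zyxxz[_]xxxy   read _ → write x, move right, go to P
P | _zyxxzx[x]xxy   read x → write x, move right, go to Q
Q | _zyxxzxx[x]xy   read x → write x, move left, go to Q
Q | _zyxxzx[x]xxy   read x → write x, move left, go to Q
Q | _zyxxz[x]xxxy   read x → write x, move left, go to Q
Q | _zyxx[z]xxxxy   read z → write _, move right, go to P
P | _zyxx_[x]xxxy   read x → write x, move right, go to Q
Q | _zyxx_x[x]xxy   read x → write x, move left, go to Q
Q | _zyxx_[x]xxxy   read x → write x, move left, go to Q
Q | _zyxx[_]xxxxy   read _ → write x, move right, go to P
P | _zyxxx[x]xxxy   read x → write x, move right, go to Q
Q | _zyxxxx[x]xxy   read x → write x, move left, go to Q
Q | _zyxxx[x]xxxy   read x → write x, move left, go to Q
Q | _zyxx[x]xxxxy   read x → write x, move left, go to Q
Q | _zyx[x]xxxxxy   read x → write x, move left, go to Q
Q | _zy[x]xxxxxxy   read x → write x, move left, go to Q
Q | _z[y]xxxxxxxy   read y → write z, move left, go to S
S | _[z]zxxxxxxxy   read z → write z, move left, go to H
H | [_]zzxxxxxxxy
The non-blank tape span at halt is zzxxxxxxxy.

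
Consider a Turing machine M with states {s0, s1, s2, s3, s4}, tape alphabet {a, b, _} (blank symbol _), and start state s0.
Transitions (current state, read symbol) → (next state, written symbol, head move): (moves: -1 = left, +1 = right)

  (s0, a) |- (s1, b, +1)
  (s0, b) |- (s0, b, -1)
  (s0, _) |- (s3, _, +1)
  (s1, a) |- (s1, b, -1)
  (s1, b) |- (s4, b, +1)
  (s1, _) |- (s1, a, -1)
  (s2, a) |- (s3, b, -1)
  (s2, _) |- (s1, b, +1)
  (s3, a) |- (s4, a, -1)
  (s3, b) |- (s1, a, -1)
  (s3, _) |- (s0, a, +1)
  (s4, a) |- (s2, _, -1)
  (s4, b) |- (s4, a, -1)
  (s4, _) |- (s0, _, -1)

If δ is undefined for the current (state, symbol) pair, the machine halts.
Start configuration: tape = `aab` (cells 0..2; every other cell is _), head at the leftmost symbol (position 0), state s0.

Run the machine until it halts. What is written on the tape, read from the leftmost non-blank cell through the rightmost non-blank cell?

b_aab

s0 | __[a]ab   read a → write b, move +1, go to s1
s1 | __b[a]b   read a → write b, move -1, go to s1
s1 | __[b]bb   read b → write b, move +1, go to s4
s4 | __b[b]b   read b → write a, move -1, go to s4
s4 | __[b]ab   read b → write a, move -1, go to s4
s4 | _[_]aab   read _ → write _, move -1, go to s0
s0 | [_]_aab   read _ → write _, move +1, go to s3
s3 | _[_]aab   read _ → write a, move +1, go to s0
s0 | _a[a]ab   read a → write b, move +1, go to s1
s1 | _ab[a]b   read a → write b, move -1, go to s1
s1 | _a[b]bb   read b → write b, move +1, go to s4
s4 | _ab[b]b   read b → write a, move -1, go to s4
s4 | _a[b]ab   read b → write a, move -1, go to s4
s4 | _[a]aab   read a → write _, move -1, go to s2
s2 | [_]_aab   read _ → write b, move +1, go to s1
s1 | b[_]aab   read _ → write a, move -1, go to s1
s1 | [b]aaab   read b → write b, move +1, go to s4
s4 | b[a]aab   read a → write _, move -1, go to s2
s2 | [b]_aab
The non-blank tape span at halt is b_aab.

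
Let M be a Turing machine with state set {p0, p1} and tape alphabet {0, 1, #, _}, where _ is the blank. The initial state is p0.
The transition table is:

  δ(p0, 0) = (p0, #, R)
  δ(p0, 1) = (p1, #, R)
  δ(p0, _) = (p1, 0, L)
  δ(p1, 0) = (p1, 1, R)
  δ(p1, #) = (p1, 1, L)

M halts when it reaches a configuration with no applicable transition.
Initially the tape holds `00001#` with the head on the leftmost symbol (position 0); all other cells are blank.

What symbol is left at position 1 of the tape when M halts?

1

state=p0 head=0 tape=_[0]0001#   (p0,0)→(p0,#,R)
state=p0 head=1 tape=_#[0]001#   (p0,0)→(p0,#,R)
state=p0 head=2 tape=_##[0]01#   (p0,0)→(p0,#,R)
state=p0 head=3 tape=_###[0]1#   (p0,0)→(p0,#,R)
state=p0 head=4 tape=_####[1]#   (p0,1)→(p1,#,R)
state=p1 head=5 tape=_#####[#]   (p1,#)→(p1,1,L)
state=p1 head=4 tape=_####[#]1   (p1,#)→(p1,1,L)
state=p1 head=3 tape=_###[#]11   (p1,#)→(p1,1,L)
state=p1 head=2 tape=_##[#]111   (p1,#)→(p1,1,L)
state=p1 head=1 tape=_#[#]1111   (p1,#)→(p1,1,L)
state=p1 head=0 tape=_[#]11111   (p1,#)→(p1,1,L)
state=p1 head=-1 tape=[_]111111
Cell 1 holds 1 when M halts.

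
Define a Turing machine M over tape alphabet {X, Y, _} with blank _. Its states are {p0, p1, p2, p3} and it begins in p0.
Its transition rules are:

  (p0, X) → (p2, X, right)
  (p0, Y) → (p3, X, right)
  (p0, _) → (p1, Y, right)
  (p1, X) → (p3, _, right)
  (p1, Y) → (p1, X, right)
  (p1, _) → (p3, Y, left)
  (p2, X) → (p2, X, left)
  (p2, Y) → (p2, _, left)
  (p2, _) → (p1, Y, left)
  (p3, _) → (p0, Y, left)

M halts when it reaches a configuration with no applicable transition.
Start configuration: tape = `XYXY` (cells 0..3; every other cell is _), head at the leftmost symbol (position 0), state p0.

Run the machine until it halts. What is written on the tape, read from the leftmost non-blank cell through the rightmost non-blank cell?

p0 | ____[X]YXY   read X → write X, move right, go to p2
p2 | ____X[Y]XY   read Y → write _, move left, go to p2
p2 | ____[X]_XY   read X → write X, move left, go to p2
p2 | ___[_]X_XY   read _ → write Y, move left, go to p1
p1 | __[_]YX_XY   read _ → write Y, move left, go to p3
p3 | _[_]YYX_XY   read _ → write Y, move left, go to p0
p0 | [_]YYYX_XY   read _ → write Y, move right, go to p1
p1 | Y[Y]YYX_XY   read Y → write X, move right, go to p1
p1 | YX[Y]YX_XY   read Y → write X, move right, go to p1
p1 | YXX[Y]X_XY   read Y → write X, move right, go to p1
p1 | YXXX[X]_XY   read X → write _, move right, go to p3
p3 | YXXX_[_]XY   read _ → write Y, move left, go to p0
p0 | YXXX[_]YXY   read _ → write Y, move right, go to p1
p1 | YXXXY[Y]XY   read Y → write X, move right, go to p1
p1 | YXXXYX[X]Y   read X → write _, move right, go to p3
p3 | YXXXYX_[Y]
The non-blank tape span at halt is YXXXYX_Y.

YXXXYX_Y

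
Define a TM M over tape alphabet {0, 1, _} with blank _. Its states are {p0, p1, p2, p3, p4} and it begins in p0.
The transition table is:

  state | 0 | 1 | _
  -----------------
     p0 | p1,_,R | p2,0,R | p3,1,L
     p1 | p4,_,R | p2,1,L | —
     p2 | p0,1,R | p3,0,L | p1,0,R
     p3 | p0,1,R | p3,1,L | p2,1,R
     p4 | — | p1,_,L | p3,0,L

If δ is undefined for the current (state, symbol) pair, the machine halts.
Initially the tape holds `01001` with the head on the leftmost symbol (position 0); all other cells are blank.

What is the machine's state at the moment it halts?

p1

p0 | [0]1001__   read 0 → write _, move R, go to p1
p1 | _[1]001__   read 1 → write 1, move L, go to p2
p2 | [_]1001__   read _ → write 0, move R, go to p1
p1 | 0[1]001__   read 1 → write 1, move L, go to p2
p2 | [0]1001__   read 0 → write 1, move R, go to p0
p0 | 1[1]001__   read 1 → write 0, move R, go to p2
p2 | 10[0]01__   read 0 → write 1, move R, go to p0
p0 | 101[0]1__   read 0 → write _, move R, go to p1
p1 | 101_[1]__   read 1 → write 1, move L, go to p2
p2 | 101[_]1__   read _ → write 0, move R, go to p1
p1 | 1010[1]__   read 1 → write 1, move L, go to p2
p2 | 101[0]1__   read 0 → write 1, move R, go to p0
p0 | 1011[1]__   read 1 → write 0, move R, go to p2
p2 | 10110[_]_   read _ → write 0, move R, go to p1
p1 | 101100[_]
No transition is defined for (p1, _); M halts in state p1.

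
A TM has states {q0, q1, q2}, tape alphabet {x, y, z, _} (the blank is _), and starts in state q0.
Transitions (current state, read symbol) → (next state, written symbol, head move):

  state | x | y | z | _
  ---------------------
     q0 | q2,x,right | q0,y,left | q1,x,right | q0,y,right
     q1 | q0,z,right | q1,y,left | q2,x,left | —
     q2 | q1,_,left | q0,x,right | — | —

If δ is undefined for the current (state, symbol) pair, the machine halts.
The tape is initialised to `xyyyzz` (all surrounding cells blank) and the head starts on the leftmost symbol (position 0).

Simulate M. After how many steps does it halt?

14

q0 | [x]yyyzz_   read x → write x, move right, go to q2
q2 | x[y]yyzz_   read y → write x, move right, go to q0
q0 | xx[y]yzz_   read y → write y, move left, go to q0
q0 | x[x]yyzz_   read x → write x, move right, go to q2
q2 | xx[y]yzz_   read y → write x, move right, go to q0
q0 | xxx[y]zz_   read y → write y, move left, go to q0
q0 | xx[x]yzz_   read x → write x, move right, go to q2
q2 | xxx[y]zz_   read y → write x, move right, go to q0
q0 | xxxx[z]z_   read z → write x, move right, go to q1
q1 | xxxxx[z]_   read z → write x, move left, go to q2
q2 | xxxx[x]x_   read x → write _, move left, go to q1
q1 | xxx[x]_x_   read x → write z, move right, go to q0
q0 | xxxz[_]x_   read _ → write y, move right, go to q0
q0 | xxxzy[x]_   read x → write x, move right, go to q2
q2 | xxxzyx[_]
M halts after 14 transitions.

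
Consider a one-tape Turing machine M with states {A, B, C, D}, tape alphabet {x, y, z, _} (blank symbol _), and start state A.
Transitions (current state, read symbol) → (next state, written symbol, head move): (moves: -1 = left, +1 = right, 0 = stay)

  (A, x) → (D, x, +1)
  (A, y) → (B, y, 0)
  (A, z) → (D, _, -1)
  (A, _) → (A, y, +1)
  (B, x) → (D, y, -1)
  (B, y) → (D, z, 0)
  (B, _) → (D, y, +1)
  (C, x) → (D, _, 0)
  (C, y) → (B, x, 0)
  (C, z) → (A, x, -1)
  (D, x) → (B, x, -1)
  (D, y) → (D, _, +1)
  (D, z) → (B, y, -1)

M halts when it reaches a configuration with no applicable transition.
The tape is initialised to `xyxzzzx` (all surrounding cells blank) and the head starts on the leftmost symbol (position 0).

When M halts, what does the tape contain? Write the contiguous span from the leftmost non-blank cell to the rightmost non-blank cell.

A | _[x]yxzzzx   read x → write x, move +1, go to D
D | _x[y]xzzzx   read y → write _, move +1, go to D
D | _x_[x]zzzx   read x → write x, move -1, go to B
B | _x[_]xzzzx   read _ → write y, move +1, go to D
D | _xy[x]zzzx   read x → write x, move -1, go to B
B | _x[y]xzzzx   read y → write z, move 0, go to D
D | _x[z]xzzzx   read z → write y, move -1, go to B
B | _[x]yxzzzx   read x → write y, move -1, go to D
D | [_]yyxzzzx
The non-blank tape span at halt is yyxzzzx.

yyxzzzx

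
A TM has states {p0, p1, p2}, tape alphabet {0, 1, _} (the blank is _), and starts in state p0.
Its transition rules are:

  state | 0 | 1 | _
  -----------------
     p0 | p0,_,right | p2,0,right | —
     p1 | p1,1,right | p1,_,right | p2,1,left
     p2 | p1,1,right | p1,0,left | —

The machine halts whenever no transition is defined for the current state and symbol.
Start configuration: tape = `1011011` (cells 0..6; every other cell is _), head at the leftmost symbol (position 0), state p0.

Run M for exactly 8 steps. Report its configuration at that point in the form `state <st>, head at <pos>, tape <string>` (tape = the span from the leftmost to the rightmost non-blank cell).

p0 | [1]011011_   read 1 → write 0, move right, go to p2
p2 | 0[0]11011_   read 0 → write 1, move right, go to p1
p1 | 01[1]1011_   read 1 → write _, move right, go to p1
p1 | 01_[1]011_   read 1 → write _, move right, go to p1
p1 | 01__[0]11_   read 0 → write 1, move right, go to p1
p1 | 01__1[1]1_   read 1 → write _, move right, go to p1
p1 | 01__1_[1]_   read 1 → write _, move right, go to p1
p1 | 01__1__[_]   read _ → write 1, move left, go to p2
p2 | 01__1_[_]1
After 8 steps: state p2, head at 6, tape 01__1__1.

state p2, head at 6, tape 01__1__1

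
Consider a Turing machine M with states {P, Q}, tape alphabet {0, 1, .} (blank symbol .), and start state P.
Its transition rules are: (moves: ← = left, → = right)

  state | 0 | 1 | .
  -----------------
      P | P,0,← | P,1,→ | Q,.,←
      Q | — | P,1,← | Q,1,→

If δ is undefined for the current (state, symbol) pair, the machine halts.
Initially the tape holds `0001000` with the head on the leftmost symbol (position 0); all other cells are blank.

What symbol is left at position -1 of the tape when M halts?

state=P head=0 tape=..[0]001000   (P,0)→(P,0,←)
state=P head=-1 tape=.[.]0001000   (P,.)→(Q,.,←)
state=Q head=-2 tape=[.].0001000   (Q,.)→(Q,1,→)
state=Q head=-1 tape=1[.]0001000   (Q,.)→(Q,1,→)
state=Q head=0 tape=11[0]001000
Cell -1 holds 1 when M halts.

1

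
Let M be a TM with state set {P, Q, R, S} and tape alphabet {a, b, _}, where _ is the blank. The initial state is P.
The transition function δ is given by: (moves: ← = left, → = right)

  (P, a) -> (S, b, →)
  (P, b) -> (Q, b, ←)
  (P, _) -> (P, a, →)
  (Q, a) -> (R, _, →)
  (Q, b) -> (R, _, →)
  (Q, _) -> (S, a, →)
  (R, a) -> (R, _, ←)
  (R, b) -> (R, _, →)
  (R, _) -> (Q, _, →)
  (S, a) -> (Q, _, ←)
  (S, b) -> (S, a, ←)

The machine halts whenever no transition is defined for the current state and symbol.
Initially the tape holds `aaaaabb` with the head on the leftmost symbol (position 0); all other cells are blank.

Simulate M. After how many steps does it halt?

15

P | [a]aaaabb___   read a → write b, move →, go to S
S | b[a]aaabb___   read a → write _, move ←, go to Q
Q | [b]_aaabb___   read b → write _, move →, go to R
R | _[_]aaabb___   read _ → write _, move →, go to Q
Q | __[a]aabb___   read a → write _, move →, go to R
R | ___[a]abb___   read a → write _, move ←, go to R
R | __[_]_abb___   read _ → write _, move →, go to Q
Q | ___[_]abb___   read _ → write a, move →, go to S
S | ___a[a]bb___   read a → write _, move ←, go to Q
Q | ___[a]_bb___   read a → write _, move →, go to R
R | ____[_]bb___   read _ → write _, move →, go to Q
Q | _____[b]b___   read b → write _, move →, go to R
R | ______[b]___   read b → write _, move →, go to R
R | _______[_]__   read _ → write _, move →, go to Q
Q | ________[_]_   read _ → write a, move →, go to S
S | ________a[_]
M halts after 15 transitions.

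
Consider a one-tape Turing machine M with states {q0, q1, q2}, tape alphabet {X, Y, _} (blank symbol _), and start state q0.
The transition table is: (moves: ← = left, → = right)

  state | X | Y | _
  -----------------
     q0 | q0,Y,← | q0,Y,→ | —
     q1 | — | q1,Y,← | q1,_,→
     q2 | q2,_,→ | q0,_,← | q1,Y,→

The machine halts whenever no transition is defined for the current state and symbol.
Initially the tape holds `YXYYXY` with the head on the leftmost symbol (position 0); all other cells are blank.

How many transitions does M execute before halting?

10

state=q0 head=0 tape=[Y]XYYXY_   (q0,Y)→(q0,Y,→)
state=q0 head=1 tape=Y[X]YYXY_   (q0,X)→(q0,Y,←)
state=q0 head=0 tape=[Y]YYYXY_   (q0,Y)→(q0,Y,→)
state=q0 head=1 tape=Y[Y]YYXY_   (q0,Y)→(q0,Y,→)
state=q0 head=2 tape=YY[Y]YXY_   (q0,Y)→(q0,Y,→)
state=q0 head=3 tape=YYY[Y]XY_   (q0,Y)→(q0,Y,→)
state=q0 head=4 tape=YYYY[X]Y_   (q0,X)→(q0,Y,←)
state=q0 head=3 tape=YYY[Y]YY_   (q0,Y)→(q0,Y,→)
state=q0 head=4 tape=YYYY[Y]Y_   (q0,Y)→(q0,Y,→)
state=q0 head=5 tape=YYYYY[Y]_   (q0,Y)→(q0,Y,→)
state=q0 head=6 tape=YYYYYY[_]
M halts after 10 transitions.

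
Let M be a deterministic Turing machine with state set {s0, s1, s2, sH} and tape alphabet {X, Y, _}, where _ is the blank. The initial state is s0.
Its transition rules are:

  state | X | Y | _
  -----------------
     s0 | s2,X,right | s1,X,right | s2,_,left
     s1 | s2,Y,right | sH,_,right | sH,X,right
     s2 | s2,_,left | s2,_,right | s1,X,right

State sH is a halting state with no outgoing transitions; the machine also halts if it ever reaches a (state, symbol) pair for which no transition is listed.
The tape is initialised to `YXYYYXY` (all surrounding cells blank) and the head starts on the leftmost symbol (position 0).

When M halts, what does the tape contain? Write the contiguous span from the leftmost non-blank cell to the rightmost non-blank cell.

XY__XXY

state=s0 head=0 tape=[Y]XYYYXY   (s0,Y)→(s1,X,right)
state=s1 head=1 tape=X[X]YYYXY   (s1,X)→(s2,Y,right)
state=s2 head=2 tape=XY[Y]YYXY   (s2,Y)→(s2,_,right)
state=s2 head=3 tape=XY_[Y]YXY   (s2,Y)→(s2,_,right)
state=s2 head=4 tape=XY__[Y]XY   (s2,Y)→(s2,_,right)
state=s2 head=5 tape=XY___[X]Y   (s2,X)→(s2,_,left)
state=s2 head=4 tape=XY__[_]_Y   (s2,_)→(s1,X,right)
state=s1 head=5 tape=XY__X[_]Y   (s1,_)→(sH,X,right)
state=sH head=6 tape=XY__XX[Y]
The non-blank tape span at halt is XY__XXY.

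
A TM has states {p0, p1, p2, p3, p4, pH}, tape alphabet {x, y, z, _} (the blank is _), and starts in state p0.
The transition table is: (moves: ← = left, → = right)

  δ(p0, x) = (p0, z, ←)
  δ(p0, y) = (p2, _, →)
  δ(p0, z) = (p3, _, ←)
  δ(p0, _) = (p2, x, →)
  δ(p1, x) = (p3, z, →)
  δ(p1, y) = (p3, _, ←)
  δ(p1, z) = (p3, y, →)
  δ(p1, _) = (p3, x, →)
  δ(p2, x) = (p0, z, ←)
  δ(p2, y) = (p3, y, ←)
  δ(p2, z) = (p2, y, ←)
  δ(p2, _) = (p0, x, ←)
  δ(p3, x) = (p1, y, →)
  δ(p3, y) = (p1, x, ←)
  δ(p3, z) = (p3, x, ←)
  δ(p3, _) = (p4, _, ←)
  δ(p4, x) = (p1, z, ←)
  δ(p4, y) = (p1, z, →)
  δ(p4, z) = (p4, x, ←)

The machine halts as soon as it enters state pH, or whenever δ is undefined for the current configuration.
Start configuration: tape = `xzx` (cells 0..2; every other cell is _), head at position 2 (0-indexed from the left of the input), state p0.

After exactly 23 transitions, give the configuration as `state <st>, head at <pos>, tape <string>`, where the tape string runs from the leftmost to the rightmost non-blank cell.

p0 | _xz[x]__   read x → write z, move ←, go to p0
p0 | _x[z]z__   read z → write _, move ←, go to p3
p3 | _[x]_z__   read x → write y, move →, go to p1
p1 | _y[_]z__   read _ → write x, move →, go to p3
p3 | _yx[z]__   read z → write x, move ←, go to p3
p3 | _y[x]x__   read x → write y, move →, go to p1
p1 | _yy[x]__   read x → write z, move →, go to p3
p3 | _yyz[_]_   read _ → write _, move ←, go to p4
p4 | _yy[z]__   read z → write x, move ←, go to p4
p4 | _y[y]x__   read y → write z, move →, go to p1
p1 | _yz[x]__   read x → write z, move →, go to p3
p3 | _yzz[_]_   read _ → write _, move ←, go to p4
p4 | _yz[z]__   read z → write x, move ←, go to p4
p4 | _y[z]x__   read z → write x, move ←, go to p4
p4 | _[y]xx__   read y → write z, move →, go to p1
p1 | _z[x]x__   read x → write z, move →, go to p3
p3 | _zz[x]__   read x → write y, move →, go to p1
p1 | _zzy[_]_   read _ → write x, move →, go to p3
p3 | _zzyx[_]   read _ → write _, move ←, go to p4
p4 | _zzy[x]_   read x → write z, move ←, go to p1
p1 | _zz[y]z_   read y → write _, move ←, go to p3
p3 | _z[z]_z_   read z → write x, move ←, go to p3
p3 | _[z]x_z_   read z → write x, move ←, go to p3
p3 | [_]xx_z_
After 23 steps: state p3, head at -1, tape xx_z.

state p3, head at -1, tape xx_z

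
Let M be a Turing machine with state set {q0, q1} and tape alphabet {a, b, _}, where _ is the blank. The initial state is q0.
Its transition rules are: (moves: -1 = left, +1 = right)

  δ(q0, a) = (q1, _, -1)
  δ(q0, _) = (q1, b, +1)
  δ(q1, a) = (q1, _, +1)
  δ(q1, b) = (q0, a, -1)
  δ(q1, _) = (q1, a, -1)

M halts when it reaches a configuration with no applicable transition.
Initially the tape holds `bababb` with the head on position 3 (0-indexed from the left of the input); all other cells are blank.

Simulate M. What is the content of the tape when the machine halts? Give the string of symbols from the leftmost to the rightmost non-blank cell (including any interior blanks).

b_____baaa

q0 | ___bab[a]bb_   read a → write _, move -1, go to q1
q1 | ___ba[b]_bb_   read b → write a, move -1, go to q0
q0 | ___b[a]a_bb_   read a → write _, move -1, go to q1
q1 | ___[b]_a_bb_   read b → write a, move -1, go to q0
q0 | __[_]a_a_bb_   read _ → write b, move +1, go to q1
q1 | __b[a]_a_bb_   read a → write _, move +1, go to q1
q1 | __b_[_]a_bb_   read _ → write a, move -1, go to q1
q1 | __b[_]aa_bb_   read _ → write a, move -1, go to q1
q1 | __[b]aaa_bb_   read b → write a, move -1, go to q0
q0 | _[_]aaaa_bb_   read _ → write b, move +1, go to q1
q1 | _b[a]aaa_bb_   read a → write _, move +1, go to q1
q1 | _b_[a]aa_bb_   read a → write _, move +1, go to q1
q1 | _b__[a]a_bb_   read a → write _, move +1, go to q1
q1 | _b___[a]_bb_   read a → write _, move +1, go to q1
q1 | _b____[_]bb_   read _ → write a, move -1, go to q1
q1 | _b___[_]abb_   read _ → write a, move -1, go to q1
q1 | _b__[_]aabb_   read _ → write a, move -1, go to q1
q1 | _b_[_]aaabb_   read _ → write a, move -1, go to q1
q1 | _b[_]aaaabb_   read _ → write a, move -1, go to q1
q1 | _[b]aaaaabb_   read b → write a, move -1, go to q0
q0 | [_]aaaaaabb_   read _ → write b, move +1, go to q1
q1 | b[a]aaaaabb_   read a → write _, move +1, go to q1
q1 | b_[a]aaaabb_   read a → write _, move +1, go to q1
q1 | b__[a]aaabb_   read a → write _, move +1, go to q1
q1 | b___[a]aabb_   read a → write _, move +1, go to q1
q1 | b____[a]abb_   read a → write _, move +1, go to q1
q1 | b_____[a]bb_   read a → write _, move +1, go to q1
q1 | b______[b]b_   read b → write a, move -1, go to q0
q0 | b_____[_]ab_   read _ → write b, move +1, go to q1
q1 | b_____b[a]b_   read a → write _, move +1, go to q1
q1 | b_____b_[b]_   read b → write a, move -1, go to q0
q0 | b_____b[_]a_   read _ → write b, move +1, go to q1
q1 | b_____bb[a]_   read a → write _, move +1, go to q1
q1 | b_____bb_[_]   read _ → write a, move -1, go to q1
q1 | b_____bb[_]a   read _ → write a, move -1, go to q1
q1 | b_____b[b]aa   read b → write a, move -1, go to q0
q0 | b_____[b]aaa
The non-blank tape span at halt is b_____baaa.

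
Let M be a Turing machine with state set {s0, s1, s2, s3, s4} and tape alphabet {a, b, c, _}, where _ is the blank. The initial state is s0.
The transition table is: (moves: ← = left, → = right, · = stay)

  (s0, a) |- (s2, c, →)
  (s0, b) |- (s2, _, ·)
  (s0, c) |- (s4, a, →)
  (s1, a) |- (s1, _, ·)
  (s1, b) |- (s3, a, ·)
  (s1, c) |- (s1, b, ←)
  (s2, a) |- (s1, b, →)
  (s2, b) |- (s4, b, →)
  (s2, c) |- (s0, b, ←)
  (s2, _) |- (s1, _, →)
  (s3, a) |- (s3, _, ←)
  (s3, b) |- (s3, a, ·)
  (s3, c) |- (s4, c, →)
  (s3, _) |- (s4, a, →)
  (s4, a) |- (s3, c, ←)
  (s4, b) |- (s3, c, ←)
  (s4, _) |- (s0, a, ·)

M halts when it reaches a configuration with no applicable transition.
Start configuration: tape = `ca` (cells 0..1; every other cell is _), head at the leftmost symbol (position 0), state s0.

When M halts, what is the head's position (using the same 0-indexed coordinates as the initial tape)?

0

state=s0 head=0 tape=__[c]a   (s0,c)→(s4,a,→)
state=s4 head=1 tape=__a[a]   (s4,a)→(s3,c,←)
state=s3 head=0 tape=__[a]c   (s3,a)→(s3,_,←)
state=s3 head=-1 tape=_[_]_c   (s3,_)→(s4,a,→)
state=s4 head=0 tape=_a[_]c   (s4,_)→(s0,a,·)
state=s0 head=0 tape=_a[a]c   (s0,a)→(s2,c,→)
state=s2 head=1 tape=_ac[c]   (s2,c)→(s0,b,←)
state=s0 head=0 tape=_a[c]b   (s0,c)→(s4,a,→)
state=s4 head=1 tape=_aa[b]   (s4,b)→(s3,c,←)
state=s3 head=0 tape=_a[a]c   (s3,a)→(s3,_,←)
state=s3 head=-1 tape=_[a]_c   (s3,a)→(s3,_,←)
state=s3 head=-2 tape=[_]__c   (s3,_)→(s4,a,→)
state=s4 head=-1 tape=a[_]_c   (s4,_)→(s0,a,·)
state=s0 head=-1 tape=a[a]_c   (s0,a)→(s2,c,→)
state=s2 head=0 tape=ac[_]c   (s2,_)→(s1,_,→)
state=s1 head=1 tape=ac_[c]   (s1,c)→(s1,b,←)
state=s1 head=0 tape=ac[_]b
At halt the head is at cell 0.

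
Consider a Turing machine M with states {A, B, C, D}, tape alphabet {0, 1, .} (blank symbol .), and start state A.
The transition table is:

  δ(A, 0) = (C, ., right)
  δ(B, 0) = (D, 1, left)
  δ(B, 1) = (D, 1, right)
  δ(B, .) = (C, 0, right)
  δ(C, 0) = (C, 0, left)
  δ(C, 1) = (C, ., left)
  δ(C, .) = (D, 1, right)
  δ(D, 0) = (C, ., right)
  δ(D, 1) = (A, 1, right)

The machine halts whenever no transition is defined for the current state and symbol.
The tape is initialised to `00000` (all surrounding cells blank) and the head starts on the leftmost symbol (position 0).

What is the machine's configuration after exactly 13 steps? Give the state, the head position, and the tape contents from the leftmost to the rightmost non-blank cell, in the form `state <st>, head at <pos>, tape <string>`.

A | [0]0000.   read 0 → write ., move right, go to C
C | .[0]000.   read 0 → write 0, move left, go to C
C | [.]0000.   read . → write 1, move right, go to D
D | 1[0]000.   read 0 → write ., move right, go to C
C | 1.[0]00.   read 0 → write 0, move left, go to C
C | 1[.]000.   read . → write 1, move right, go to D
D | 11[0]00.   read 0 → write ., move right, go to C
C | 11.[0]0.   read 0 → write 0, move left, go to C
C | 11[.]00.   read . → write 1, move right, go to D
D | 111[0]0.   read 0 → write ., move right, go to C
C | 111.[0].   read 0 → write 0, move left, go to C
C | 111[.]0.   read . → write 1, move right, go to D
D | 1111[0].   read 0 → write ., move right, go to C
C | 1111.[.]
After 13 steps: state C, head at 5, tape 1111.

state C, head at 5, tape 1111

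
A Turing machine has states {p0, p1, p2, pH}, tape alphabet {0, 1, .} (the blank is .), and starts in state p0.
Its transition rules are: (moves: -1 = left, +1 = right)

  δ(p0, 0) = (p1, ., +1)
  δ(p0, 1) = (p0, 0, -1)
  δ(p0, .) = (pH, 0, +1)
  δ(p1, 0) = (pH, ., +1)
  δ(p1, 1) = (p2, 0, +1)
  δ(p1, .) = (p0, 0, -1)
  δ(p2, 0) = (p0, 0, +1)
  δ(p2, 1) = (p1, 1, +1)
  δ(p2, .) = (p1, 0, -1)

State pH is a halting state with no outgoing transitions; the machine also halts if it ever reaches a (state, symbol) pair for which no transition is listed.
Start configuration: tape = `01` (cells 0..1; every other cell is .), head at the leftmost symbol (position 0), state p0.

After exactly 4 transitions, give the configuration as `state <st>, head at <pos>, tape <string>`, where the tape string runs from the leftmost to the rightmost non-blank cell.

p0 | [0]1.   read 0 → write ., move +1, go to p1
p1 | .[1].   read 1 → write 0, move +1, go to p2
p2 | .0[.]   read . → write 0, move -1, go to p1
p1 | .[0]0   read 0 → write ., move +1, go to pH
pH | ..[0]
After 4 steps: state pH, head at 2, tape 0.

state pH, head at 2, tape 0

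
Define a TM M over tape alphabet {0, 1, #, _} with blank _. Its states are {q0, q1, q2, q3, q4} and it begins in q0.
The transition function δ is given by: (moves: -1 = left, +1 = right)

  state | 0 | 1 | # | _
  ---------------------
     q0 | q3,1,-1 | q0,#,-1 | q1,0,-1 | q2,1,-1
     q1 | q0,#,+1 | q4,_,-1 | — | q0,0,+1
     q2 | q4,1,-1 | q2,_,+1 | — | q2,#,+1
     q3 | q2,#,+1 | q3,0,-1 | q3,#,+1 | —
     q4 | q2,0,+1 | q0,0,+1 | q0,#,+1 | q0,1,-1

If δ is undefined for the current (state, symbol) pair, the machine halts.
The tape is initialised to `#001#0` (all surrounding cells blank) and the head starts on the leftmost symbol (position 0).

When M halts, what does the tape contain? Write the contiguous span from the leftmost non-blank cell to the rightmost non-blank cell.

state=q0 head=0 tape=__[#]001#0   (q0,#)→(q1,0,-1)
state=q1 head=-1 tape=_[_]0001#0   (q1,_)→(q0,0,+1)
state=q0 head=0 tape=_0[0]001#0   (q0,0)→(q3,1,-1)
state=q3 head=-1 tape=_[0]1001#0   (q3,0)→(q2,#,+1)
state=q2 head=0 tape=_#[1]001#0   (q2,1)→(q2,_,+1)
state=q2 head=1 tape=_#_[0]01#0   (q2,0)→(q4,1,-1)
state=q4 head=0 tape=_#[_]101#0   (q4,_)→(q0,1,-1)
state=q0 head=-1 tape=_[#]1101#0   (q0,#)→(q1,0,-1)
state=q1 head=-2 tape=[_]01101#0   (q1,_)→(q0,0,+1)
state=q0 head=-1 tape=0[0]1101#0   (q0,0)→(q3,1,-1)
state=q3 head=-2 tape=[0]11101#0   (q3,0)→(q2,#,+1)
state=q2 head=-1 tape=#[1]1101#0   (q2,1)→(q2,_,+1)
state=q2 head=0 tape=#_[1]101#0   (q2,1)→(q2,_,+1)
state=q2 head=1 tape=#__[1]01#0   (q2,1)→(q2,_,+1)
state=q2 head=2 tape=#___[0]1#0   (q2,0)→(q4,1,-1)
state=q4 head=1 tape=#__[_]11#0   (q4,_)→(q0,1,-1)
state=q0 head=0 tape=#_[_]111#0   (q0,_)→(q2,1,-1)
state=q2 head=-1 tape=#[_]1111#0   (q2,_)→(q2,#,+1)
state=q2 head=0 tape=##[1]111#0   (q2,1)→(q2,_,+1)
state=q2 head=1 tape=##_[1]11#0   (q2,1)→(q2,_,+1)
state=q2 head=2 tape=##__[1]1#0   (q2,1)→(q2,_,+1)
state=q2 head=3 tape=##___[1]#0   (q2,1)→(q2,_,+1)
state=q2 head=4 tape=##____[#]0
The non-blank tape span at halt is ##____#0.

##____#0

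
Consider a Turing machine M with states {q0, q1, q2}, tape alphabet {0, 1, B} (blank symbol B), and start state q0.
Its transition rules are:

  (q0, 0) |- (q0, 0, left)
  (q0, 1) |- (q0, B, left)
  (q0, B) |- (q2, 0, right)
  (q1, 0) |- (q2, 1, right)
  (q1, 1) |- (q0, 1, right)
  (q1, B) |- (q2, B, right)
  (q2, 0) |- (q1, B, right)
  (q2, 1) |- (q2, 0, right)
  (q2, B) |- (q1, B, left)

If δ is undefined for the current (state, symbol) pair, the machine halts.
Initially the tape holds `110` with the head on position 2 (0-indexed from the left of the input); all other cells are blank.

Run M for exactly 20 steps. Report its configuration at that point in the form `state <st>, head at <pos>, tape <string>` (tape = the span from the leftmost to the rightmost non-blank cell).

state q2, head at 4, tape 110

q0 | B11[0]BB   read 0 → write 0, move left, go to q0
q0 | B1[1]0BB   read 1 → write B, move left, go to q0
q0 | B[1]B0BB   read 1 → write B, move left, go to q0
q0 | [B]BB0BB   read B → write 0, move right, go to q2
q2 | 0[B]B0BB   read B → write B, move left, go to q1
q1 | [0]BB0BB   read 0 → write 1, move right, go to q2
q2 | 1[B]B0BB   read B → write B, move left, go to q1
q1 | [1]BB0BB   read 1 → write 1, move right, go to q0
q0 | 1[B]B0BB   read B → write 0, move right, go to q2
q2 | 10[B]0BB   read B → write B, move left, go to q1
q1 | 1[0]B0BB   read 0 → write 1, move right, go to q2
q2 | 11[B]0BB   read B → write B, move left, go to q1
q1 | 1[1]B0BB   read 1 → write 1, move right, go to q0
q0 | 11[B]0BB   read B → write 0, move right, go to q2
q2 | 110[0]BB   read 0 → write B, move right, go to q1
q1 | 110B[B]B   read B → write B, move right, go to q2
q2 | 110BB[B]   read B → write B, move left, go to q1
q1 | 110B[B]B   read B → write B, move right, go to q2
q2 | 110BB[B]   read B → write B, move left, go to q1
q1 | 110B[B]B   read B → write B, move right, go to q2
q2 | 110BB[B]
After 20 steps: state q2, head at 4, tape 110.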